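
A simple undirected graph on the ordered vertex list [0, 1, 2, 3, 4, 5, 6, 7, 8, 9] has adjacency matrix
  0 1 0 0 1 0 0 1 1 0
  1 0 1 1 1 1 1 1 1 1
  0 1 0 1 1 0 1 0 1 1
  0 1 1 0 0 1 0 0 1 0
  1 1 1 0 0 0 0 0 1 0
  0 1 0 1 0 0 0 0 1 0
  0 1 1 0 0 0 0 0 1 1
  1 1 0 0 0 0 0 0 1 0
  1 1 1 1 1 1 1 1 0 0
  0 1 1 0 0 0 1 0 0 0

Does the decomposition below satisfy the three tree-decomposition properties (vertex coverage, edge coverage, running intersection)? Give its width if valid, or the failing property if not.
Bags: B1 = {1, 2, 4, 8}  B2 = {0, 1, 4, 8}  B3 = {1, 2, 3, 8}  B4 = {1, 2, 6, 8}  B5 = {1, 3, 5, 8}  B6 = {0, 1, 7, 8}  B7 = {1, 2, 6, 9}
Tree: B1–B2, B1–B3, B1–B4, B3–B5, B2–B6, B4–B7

Yes; width 3.

Every vertex of G appears in some bag (union = {0, 1, 2, 3, 4, 5, 6, 7, 8, 9}); every edge is covered by a bag; and for each vertex v the set of bags containing v is connected in the bag tree. The decomposition is therefore valid. The largest bag has 4 vertices, so the width is 3.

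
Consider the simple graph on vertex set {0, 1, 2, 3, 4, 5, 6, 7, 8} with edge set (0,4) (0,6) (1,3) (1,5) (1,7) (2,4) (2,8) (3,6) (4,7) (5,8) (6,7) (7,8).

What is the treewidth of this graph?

3

A width-3 tree decomposition is:
Bags: B1 = {0, 3, 4, 6}  B2 = {3, 4, 6, 7}  B3 = {1, 3, 4, 7}  B4 = {1, 2, 4, 7}  B5 = {1, 2, 7, 8}  B6 = {1, 2, 5, 8}
Tree: B1–B2, B2–B3, B3–B4, B4–B5, B5–B6
Every bag has size at most 4, so the width is 4 − 1 = 3 and tw(G) ≤ 3. For the lower bound: the 4 vertex sets {0,3,6}, {4}, {7}, {1,2,5,8} are disjoint, each induces a connected subgraph, and every pair is joined by at least one edge of G. Contracting each set to a single vertex therefore yields K_{4} as a minor, and since treewidth is minor-monotone, tw(G) ≥ tw(K_{4}) = 3. Hence tw(G) = 3 exactly.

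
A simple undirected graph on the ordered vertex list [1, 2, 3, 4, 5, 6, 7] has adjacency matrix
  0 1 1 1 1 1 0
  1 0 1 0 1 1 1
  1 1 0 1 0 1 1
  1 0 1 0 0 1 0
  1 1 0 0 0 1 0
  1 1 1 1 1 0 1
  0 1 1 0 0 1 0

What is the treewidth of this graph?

3

A width-3 tree decomposition is:
Bags: B1 = {1, 2, 5, 6}  B2 = {1, 2, 3, 6}  B3 = {2, 3, 6, 7}  B4 = {1, 3, 4, 6}
Tree: B1–B2, B2–B3, B2–B4
Every bag has size at most 4, so the width is 4 − 1 = 3 and tw(G) ≤ 3. On the other hand G contains the 4-clique {1, 2, 3, 6}. A clique must lie in a single bag of any decomposition, so no decomposition can have width below 3. The upper and lower bounds meet at 3, so that is the treewidth.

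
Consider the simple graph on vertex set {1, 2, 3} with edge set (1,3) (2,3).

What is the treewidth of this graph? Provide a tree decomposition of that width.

Treewidth 1.
Bags: B1 = {2, 3}  B2 = {1, 3}
Tree: B1–B2

Every bag has size at most 2, so the width is 2 − 1 = 1 and tw(G) ≤ 1. Any graph with an edge has treewidth ≥ 1, and G has the edge 2–3. Therefore the treewidth is 1.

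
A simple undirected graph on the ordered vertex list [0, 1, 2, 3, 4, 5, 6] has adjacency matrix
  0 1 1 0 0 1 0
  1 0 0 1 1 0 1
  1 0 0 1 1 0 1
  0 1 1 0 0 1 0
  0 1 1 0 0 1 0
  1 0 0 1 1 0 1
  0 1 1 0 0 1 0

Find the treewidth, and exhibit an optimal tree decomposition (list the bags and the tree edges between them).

Treewidth 3.
Bags: B1 = {1, 2, 3, 5}  B2 = {1, 2, 5, 6}  B3 = {0, 1, 2, 5}  B4 = {1, 2, 4, 5}
Tree: B1–B2, B2–B3, B3–B4

Every bag has size at most 4, so the width is 4 − 1 = 3 and tw(G) ≤ 3. For the lower bound: the 4 vertex sets {2,3}, {5,6}, {1}, {0} are disjoint, each induces a connected subgraph, and every pair is joined by at least one edge of G. Contracting each set to a single vertex therefore yields K_{4} as a minor, and since treewidth is minor-monotone, tw(G) ≥ tw(K_{4}) = 3. The upper and lower bounds meet at 3, so that is the treewidth.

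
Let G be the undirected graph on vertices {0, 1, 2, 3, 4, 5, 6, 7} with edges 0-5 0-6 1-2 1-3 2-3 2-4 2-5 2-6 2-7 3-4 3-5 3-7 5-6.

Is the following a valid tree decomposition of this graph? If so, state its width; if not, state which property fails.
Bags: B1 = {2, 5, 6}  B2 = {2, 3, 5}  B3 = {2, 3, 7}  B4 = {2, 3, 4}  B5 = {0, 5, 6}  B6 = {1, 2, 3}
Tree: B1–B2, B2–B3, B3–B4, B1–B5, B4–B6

Vertex coverage: the bags together contain {0, 1, 2, 3, 4, 5, 6, 7}, the full vertex set. Edge coverage: each edge of G has both endpoints in at least one bag. Running intersection: for every vertex, the bags containing it form a connected subtree. All three properties hold, so this is a valid tree decomposition of width max|bag| − 1 = 2, and hence tw(G) ≤ 2.

Yes; width 2.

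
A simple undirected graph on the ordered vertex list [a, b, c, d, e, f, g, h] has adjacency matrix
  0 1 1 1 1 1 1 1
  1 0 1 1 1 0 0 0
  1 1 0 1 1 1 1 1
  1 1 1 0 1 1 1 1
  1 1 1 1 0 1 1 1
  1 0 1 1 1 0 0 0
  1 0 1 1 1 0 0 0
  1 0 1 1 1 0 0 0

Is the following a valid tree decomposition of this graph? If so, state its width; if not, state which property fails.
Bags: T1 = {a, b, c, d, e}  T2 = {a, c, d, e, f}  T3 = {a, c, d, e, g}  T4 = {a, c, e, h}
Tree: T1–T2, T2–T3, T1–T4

A tree decomposition must satisfy three properties: every vertex lies in some bag; for every edge, both endpoints lie together in some bag; and for every vertex, the bags containing it form a connected subtree. Here edge (d,h) lies in no bag, so the decomposition is invalid.

No — edge (d,h) lies in no bag.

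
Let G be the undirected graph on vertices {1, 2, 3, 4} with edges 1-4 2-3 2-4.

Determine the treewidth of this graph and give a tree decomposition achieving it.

Treewidth 1.
One such decomposition:
Bags: B1 = {2, 4}  B2 = {2, 3}  B3 = {1, 4}
Tree: B1–B2, B1–B3

Each bag holds 2 vertices, so the decomposition has width 1, which upper-bounds the treewidth. G has an edge, so its treewidth is at least 1. The upper and lower bounds meet at 1, so that is the treewidth.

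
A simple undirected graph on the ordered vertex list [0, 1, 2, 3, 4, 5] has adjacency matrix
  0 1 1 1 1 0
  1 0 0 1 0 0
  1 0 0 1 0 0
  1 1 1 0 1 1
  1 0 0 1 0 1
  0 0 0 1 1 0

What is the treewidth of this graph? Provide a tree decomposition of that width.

Treewidth 2.
One such decomposition:
Bags: B1 = {0, 3, 4}  B2 = {0, 1, 3}  B3 = {0, 2, 3}  B4 = {3, 4, 5}
Tree: B1–B2, B1–B3, B1–B4

Every bag has size at most 3, so the width is 3 − 1 = 2 and tw(G) ≤ 2. For the lower bound, the 3 vertices {0, 1, 3} are pairwise adjacent, and any tree decomposition puts a clique entirely inside one bag — forcing width ≥ 2. The upper and lower bounds meet at 2, so that is the treewidth.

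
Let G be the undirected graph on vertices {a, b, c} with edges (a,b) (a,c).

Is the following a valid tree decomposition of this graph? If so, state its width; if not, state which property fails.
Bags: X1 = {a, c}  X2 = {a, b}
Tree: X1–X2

Vertex coverage: the bags together contain {a, b, c}, the full vertex set. Edge coverage: each edge of G has both endpoints in at least one bag. Running intersection: for every vertex, the bags containing it form a connected subtree. All three properties hold, so this is a valid tree decomposition of width max|bag| − 1 = 1, and hence tw(G) ≤ 1.

Yes; width 1.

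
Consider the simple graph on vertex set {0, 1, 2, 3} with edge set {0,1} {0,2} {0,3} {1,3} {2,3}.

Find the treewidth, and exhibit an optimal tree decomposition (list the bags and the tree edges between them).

The largest bag has 3 vertices, giving width 2; this decomposition certifies tw(G) ≤ 2. On the other hand G contains the 3-clique {0, 1, 3}. A clique must lie in a single bag of any decomposition, so no decomposition can have width below 2. Therefore the treewidth is 2.

Treewidth 2.
One such decomposition:
Bags: B1 = {0, 2, 3}  B2 = {0, 1, 3}
Tree: B1–B2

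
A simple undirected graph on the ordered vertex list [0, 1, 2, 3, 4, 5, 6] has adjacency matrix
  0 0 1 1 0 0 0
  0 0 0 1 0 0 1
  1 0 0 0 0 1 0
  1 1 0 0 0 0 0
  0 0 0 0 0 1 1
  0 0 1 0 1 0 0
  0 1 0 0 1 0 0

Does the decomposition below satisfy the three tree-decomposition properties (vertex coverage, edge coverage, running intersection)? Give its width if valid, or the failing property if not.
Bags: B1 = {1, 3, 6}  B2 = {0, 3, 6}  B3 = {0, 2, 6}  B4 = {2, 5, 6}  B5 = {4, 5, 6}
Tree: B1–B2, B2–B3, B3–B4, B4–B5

Yes; width 2.

Every vertex of G appears in some bag (union = {0, 1, 2, 3, 4, 5, 6}); every edge is covered by a bag; and for each vertex v the set of bags containing v is connected in the bag tree. The decomposition is therefore valid. The largest bag has 3 vertices, so the width is 2.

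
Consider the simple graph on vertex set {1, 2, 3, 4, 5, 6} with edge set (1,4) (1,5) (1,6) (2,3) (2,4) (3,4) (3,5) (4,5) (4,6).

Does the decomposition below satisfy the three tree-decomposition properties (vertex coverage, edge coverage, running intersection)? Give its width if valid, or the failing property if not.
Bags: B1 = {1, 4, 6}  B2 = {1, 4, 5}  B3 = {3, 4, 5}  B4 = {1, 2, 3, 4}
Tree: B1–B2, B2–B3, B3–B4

No — bags containing vertex 1 are not connected in the tree.

A tree decomposition must satisfy three properties: every vertex lies in some bag; for every edge, both endpoints lie together in some bag; and for every vertex, the bags containing it form a connected subtree. Here bags containing vertex 1 are not connected in the tree, so the decomposition is invalid.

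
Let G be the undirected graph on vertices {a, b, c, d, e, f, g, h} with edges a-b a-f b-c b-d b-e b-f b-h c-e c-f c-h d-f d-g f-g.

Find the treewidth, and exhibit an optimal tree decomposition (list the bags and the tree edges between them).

Treewidth 2.
One such decomposition:
Bags: B1 = {b, c, f}  B2 = {b, d, f}  B3 = {b, c, e}  B4 = {a, b, f}  B5 = {b, c, h}  B6 = {d, f, g}
Tree: B1–B2, B1–B3, B1–B4, B3–B5, B2–B6

Every bag has size at most 3, so the width is 3 − 1 = 2 and tw(G) ≤ 2. On the other hand G contains the 3-clique {d, f, g}. A clique must lie in a single bag of any decomposition, so no decomposition can have width below 2. Hence tw(G) = 2 exactly.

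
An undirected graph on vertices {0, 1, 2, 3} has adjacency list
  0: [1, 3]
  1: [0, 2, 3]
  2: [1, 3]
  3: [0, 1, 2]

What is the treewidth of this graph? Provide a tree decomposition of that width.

Each bag holds 3 vertices, so the decomposition has width 2, which upper-bounds the treewidth. For the lower bound, the 3 vertices {0, 1, 3} are pairwise adjacent, and any tree decomposition puts a clique entirely inside one bag — forcing width ≥ 2. Therefore the treewidth is 2.

Treewidth 2.
One optimal decomposition is:
Bags: B1 = {0, 1, 3}  B2 = {1, 2, 3}
Tree: B1–B2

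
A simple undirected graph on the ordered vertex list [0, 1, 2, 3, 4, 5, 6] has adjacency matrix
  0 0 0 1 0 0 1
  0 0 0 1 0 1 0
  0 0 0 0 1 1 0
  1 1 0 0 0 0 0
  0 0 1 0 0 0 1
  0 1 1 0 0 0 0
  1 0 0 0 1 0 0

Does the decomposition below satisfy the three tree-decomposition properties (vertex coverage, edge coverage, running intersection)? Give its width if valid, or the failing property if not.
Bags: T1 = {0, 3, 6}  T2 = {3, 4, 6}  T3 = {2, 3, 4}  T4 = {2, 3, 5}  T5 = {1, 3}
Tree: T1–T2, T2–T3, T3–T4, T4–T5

No — edge (5,1) lies in no bag.

A tree decomposition must satisfy three properties: every vertex lies in some bag; for every edge, both endpoints lie together in some bag; and for every vertex, the bags containing it form a connected subtree. Here edge (5,1) lies in no bag, so the decomposition is invalid.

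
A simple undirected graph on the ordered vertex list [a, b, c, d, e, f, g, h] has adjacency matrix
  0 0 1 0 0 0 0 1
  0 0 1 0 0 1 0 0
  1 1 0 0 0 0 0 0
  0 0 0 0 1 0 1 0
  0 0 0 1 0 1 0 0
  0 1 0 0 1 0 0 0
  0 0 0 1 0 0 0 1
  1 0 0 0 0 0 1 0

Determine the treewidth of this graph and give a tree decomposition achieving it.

The largest bag has 3 vertices, giving width 2; this decomposition certifies tw(G) ≤ 2. The edges g–d–e–f–b–c–a–h–g form a cycle, so G is not a tree and its treewidth is at least 2. Combining the bounds, tw(G) = 2.

Treewidth 2.
One such decomposition:
Bags: B1 = {d, e, g}  B2 = {e, f, g}  B3 = {b, f, g}  B4 = {b, c, g}  B5 = {a, c, g}  B6 = {a, g, h}
Tree: B1–B2, B2–B3, B3–B4, B4–B5, B5–B6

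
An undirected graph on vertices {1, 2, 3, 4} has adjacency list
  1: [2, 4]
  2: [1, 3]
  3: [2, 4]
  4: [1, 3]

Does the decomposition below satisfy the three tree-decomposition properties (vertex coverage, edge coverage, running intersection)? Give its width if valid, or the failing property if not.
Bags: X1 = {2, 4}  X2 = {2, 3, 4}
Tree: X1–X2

A tree decomposition must satisfy three properties: every vertex lies in some bag; for every edge, both endpoints lie together in some bag; and for every vertex, the bags containing it form a connected subtree. Here vertex 1 appears in no bag, so the decomposition is invalid.

No — vertex 1 appears in no bag.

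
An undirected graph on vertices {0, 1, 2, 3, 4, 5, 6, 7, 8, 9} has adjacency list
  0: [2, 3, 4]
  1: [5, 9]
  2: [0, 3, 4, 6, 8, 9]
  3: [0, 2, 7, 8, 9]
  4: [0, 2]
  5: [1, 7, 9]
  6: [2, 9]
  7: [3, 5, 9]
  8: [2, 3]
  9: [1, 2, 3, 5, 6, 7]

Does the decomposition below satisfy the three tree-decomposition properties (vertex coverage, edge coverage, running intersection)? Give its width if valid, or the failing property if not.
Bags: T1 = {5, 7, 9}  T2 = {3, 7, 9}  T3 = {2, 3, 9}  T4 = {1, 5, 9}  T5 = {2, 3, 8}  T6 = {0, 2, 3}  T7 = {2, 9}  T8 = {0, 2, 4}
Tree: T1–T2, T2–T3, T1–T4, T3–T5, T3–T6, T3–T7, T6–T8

No — vertex 6 appears in no bag.

A tree decomposition must satisfy three properties: every vertex lies in some bag; for every edge, both endpoints lie together in some bag; and for every vertex, the bags containing it form a connected subtree. Here vertex 6 appears in no bag, so the decomposition is invalid.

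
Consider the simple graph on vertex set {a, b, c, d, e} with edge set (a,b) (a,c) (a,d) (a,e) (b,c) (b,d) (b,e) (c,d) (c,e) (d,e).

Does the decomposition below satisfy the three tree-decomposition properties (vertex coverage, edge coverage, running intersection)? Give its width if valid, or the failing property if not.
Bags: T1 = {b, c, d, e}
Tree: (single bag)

No — vertex a appears in no bag.

A tree decomposition must satisfy three properties: every vertex lies in some bag; for every edge, both endpoints lie together in some bag; and for every vertex, the bags containing it form a connected subtree. Here vertex a appears in no bag, so the decomposition is invalid.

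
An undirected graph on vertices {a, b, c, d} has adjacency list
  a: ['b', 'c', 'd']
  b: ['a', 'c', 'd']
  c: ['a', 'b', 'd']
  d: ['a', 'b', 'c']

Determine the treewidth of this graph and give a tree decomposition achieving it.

Treewidth 3.
Bags: B1 = {a, b, c, d}
Tree: (single bag)

With just one bag of size 4, the width is 4 − 1 = 3, so tw(G) ≤ 3. Conversely, {a, b, c, d} is a clique of size 4, and the vertices of any clique must share a bag in every tree decomposition; so some bag has ≥ 4 vertices and tw(G) ≥ 3. Therefore the treewidth is 3.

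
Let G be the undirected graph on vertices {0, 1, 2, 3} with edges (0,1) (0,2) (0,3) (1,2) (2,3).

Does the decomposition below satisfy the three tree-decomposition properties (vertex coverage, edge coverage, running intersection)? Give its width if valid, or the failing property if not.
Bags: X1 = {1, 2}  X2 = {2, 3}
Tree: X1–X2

A tree decomposition must satisfy three properties: every vertex lies in some bag; for every edge, both endpoints lie together in some bag; and for every vertex, the bags containing it form a connected subtree. Here vertex 0 appears in no bag, so the decomposition is invalid.

No — vertex 0 appears in no bag.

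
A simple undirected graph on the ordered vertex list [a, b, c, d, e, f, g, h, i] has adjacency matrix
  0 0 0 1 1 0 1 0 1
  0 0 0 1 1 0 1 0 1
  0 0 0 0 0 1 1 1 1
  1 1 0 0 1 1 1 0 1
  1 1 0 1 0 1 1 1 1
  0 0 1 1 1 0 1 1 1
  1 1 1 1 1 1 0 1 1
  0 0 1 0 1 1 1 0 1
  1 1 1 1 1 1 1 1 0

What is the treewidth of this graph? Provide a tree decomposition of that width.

The largest bag has 5 vertices, giving width 4; this decomposition certifies tw(G) ≤ 4. On the other hand G contains the 5-clique {d, e, f, g, i}. A clique must lie in a single bag of any decomposition, so no decomposition can have width below 4. Combining the bounds, tw(G) = 4.

Treewidth 4.
One such decomposition:
Bags: B1 = {d, e, f, g, i}  B2 = {a, d, e, g, i}  B3 = {e, f, g, h, i}  B4 = {c, f, g, h, i}  B5 = {b, d, e, g, i}
Tree: B1–B2, B1–B3, B3–B4, B2–B5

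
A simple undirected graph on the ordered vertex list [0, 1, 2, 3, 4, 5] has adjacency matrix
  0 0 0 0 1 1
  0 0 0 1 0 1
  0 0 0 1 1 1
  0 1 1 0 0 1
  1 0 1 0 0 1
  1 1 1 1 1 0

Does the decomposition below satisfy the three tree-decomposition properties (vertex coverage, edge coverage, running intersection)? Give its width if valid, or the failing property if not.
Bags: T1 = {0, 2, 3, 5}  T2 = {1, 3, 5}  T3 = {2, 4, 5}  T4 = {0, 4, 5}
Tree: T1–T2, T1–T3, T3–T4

No — bags containing vertex 0 are not connected in the tree.

A tree decomposition must satisfy three properties: every vertex lies in some bag; for every edge, both endpoints lie together in some bag; and for every vertex, the bags containing it form a connected subtree. Here bags containing vertex 0 are not connected in the tree, so the decomposition is invalid.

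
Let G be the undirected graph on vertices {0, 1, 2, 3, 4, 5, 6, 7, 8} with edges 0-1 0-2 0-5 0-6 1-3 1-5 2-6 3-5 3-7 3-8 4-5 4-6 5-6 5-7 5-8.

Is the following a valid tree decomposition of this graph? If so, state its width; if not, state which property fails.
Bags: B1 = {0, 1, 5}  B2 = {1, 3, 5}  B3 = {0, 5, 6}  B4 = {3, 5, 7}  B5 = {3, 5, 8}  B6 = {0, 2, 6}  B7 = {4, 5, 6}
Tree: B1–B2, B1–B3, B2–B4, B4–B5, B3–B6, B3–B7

Yes; width 2.

Every vertex of G appears in some bag (union = {0, 1, 2, 3, 4, 5, 6, 7, 8}); every edge is covered by a bag; and for each vertex v the set of bags containing v is connected in the bag tree. The decomposition is therefore valid. The largest bag has 3 vertices, so the width is 2.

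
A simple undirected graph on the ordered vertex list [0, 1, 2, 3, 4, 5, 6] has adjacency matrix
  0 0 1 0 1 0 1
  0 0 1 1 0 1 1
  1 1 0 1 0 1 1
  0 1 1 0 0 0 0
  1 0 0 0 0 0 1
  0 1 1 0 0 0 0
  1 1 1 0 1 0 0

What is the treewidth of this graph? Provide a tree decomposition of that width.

Every bag has size at most 3, so the width is 3 − 1 = 2 and tw(G) ≤ 2. On the other hand G contains the 3-clique {0, 2, 6}. A clique must lie in a single bag of any decomposition, so no decomposition can have width below 2. Therefore the treewidth is 2.

Treewidth 2.
One optimal decomposition is:
Bags: B1 = {1, 2, 3}  B2 = {1, 2, 5}  B3 = {1, 2, 6}  B4 = {0, 2, 6}  B5 = {0, 4, 6}
Tree: B1–B2, B1–B3, B3–B4, B4–B5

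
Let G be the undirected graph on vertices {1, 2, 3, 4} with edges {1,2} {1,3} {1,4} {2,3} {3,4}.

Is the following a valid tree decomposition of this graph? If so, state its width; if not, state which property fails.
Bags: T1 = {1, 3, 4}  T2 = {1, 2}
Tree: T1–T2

No — edge (3,2) lies in no bag.

A tree decomposition must satisfy three properties: every vertex lies in some bag; for every edge, both endpoints lie together in some bag; and for every vertex, the bags containing it form a connected subtree. Here edge (3,2) lies in no bag, so the decomposition is invalid.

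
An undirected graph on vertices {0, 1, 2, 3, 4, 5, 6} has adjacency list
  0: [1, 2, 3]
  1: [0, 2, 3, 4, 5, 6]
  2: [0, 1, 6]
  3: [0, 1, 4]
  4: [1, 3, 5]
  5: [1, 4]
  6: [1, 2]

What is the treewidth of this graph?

A width-2 tree decomposition is:
Bags: B1 = {0, 1, 2}  B2 = {0, 1, 3}  B3 = {1, 3, 4}  B4 = {1, 2, 6}  B5 = {1, 4, 5}
Tree: B1–B2, B2–B3, B1–B4, B3–B5
Each bag holds 3 vertices, so the decomposition has width 2, which upper-bounds the treewidth. On the other hand G contains the 3-clique {0, 1, 2}. A clique must lie in a single bag of any decomposition, so no decomposition can have width below 2. The upper and lower bounds meet at 2, so that is the treewidth.

2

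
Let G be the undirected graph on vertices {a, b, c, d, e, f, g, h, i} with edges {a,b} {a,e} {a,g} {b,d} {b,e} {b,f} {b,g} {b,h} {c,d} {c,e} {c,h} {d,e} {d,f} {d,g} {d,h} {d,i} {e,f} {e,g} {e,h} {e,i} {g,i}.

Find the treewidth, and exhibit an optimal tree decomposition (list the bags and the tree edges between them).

Treewidth 3.
One such decomposition:
Bags: B1 = {b, d, e, f}  B2 = {b, d, e, h}  B3 = {b, d, e, g}  B4 = {c, d, e, h}  B5 = {d, e, g, i}  B6 = {a, b, e, g}
Tree: B1–B2, B1–B3, B2–B4, B3–B5, B3–B6

The largest bag has 4 vertices, giving width 3; this decomposition certifies tw(G) ≤ 3. On the other hand G contains the 4-clique {c, d, e, h}. A clique must lie in a single bag of any decomposition, so no decomposition can have width below 3. Combining the bounds, tw(G) = 3.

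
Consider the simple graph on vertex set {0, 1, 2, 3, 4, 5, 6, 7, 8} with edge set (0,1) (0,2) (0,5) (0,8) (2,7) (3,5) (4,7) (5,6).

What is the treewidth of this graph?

A width-1 tree decomposition is:
Bags: B1 = {0, 8}  B2 = {0, 1}  B3 = {0, 5}  B4 = {5, 6}  B5 = {3, 5}  B6 = {0, 2}  B7 = {2, 7}  B8 = {4, 7}
Tree: B1–B2, B1–B3, B3–B4, B4–B5, B2–B6, B6–B7, B7–B8
The largest bag has 2 vertices, giving width 1; this decomposition certifies tw(G) ≤ 1. Any graph with an edge has treewidth ≥ 1, and G has the edge 8–0. The upper and lower bounds meet at 1, so that is the treewidth.

1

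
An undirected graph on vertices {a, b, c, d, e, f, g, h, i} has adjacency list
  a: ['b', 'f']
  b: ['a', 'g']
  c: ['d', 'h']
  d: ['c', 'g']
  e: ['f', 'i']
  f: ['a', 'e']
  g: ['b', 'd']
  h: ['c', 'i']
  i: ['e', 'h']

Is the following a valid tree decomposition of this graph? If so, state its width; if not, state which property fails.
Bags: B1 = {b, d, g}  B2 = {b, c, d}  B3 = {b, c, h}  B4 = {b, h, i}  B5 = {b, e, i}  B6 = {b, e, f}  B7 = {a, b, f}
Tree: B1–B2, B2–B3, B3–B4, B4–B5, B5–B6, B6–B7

Yes; width 2.

Every vertex of G appears in some bag (union = {a, b, c, d, e, f, g, h, i}); every edge is covered by a bag; and for each vertex v the set of bags containing v is connected in the bag tree. The decomposition is therefore valid. The largest bag has 3 vertices, so the width is 2.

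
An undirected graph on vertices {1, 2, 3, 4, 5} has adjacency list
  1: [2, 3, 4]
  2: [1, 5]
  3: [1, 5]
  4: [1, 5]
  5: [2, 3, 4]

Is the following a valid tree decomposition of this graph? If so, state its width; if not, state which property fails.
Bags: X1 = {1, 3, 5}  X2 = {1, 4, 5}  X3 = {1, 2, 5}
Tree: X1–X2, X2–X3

Yes; width 2.

Every vertex of G appears in some bag (union = {1, 2, 3, 4, 5}); every edge is covered by a bag; and for each vertex v the set of bags containing v is connected in the bag tree. The decomposition is therefore valid. The largest bag has 3 vertices, so the width is 2.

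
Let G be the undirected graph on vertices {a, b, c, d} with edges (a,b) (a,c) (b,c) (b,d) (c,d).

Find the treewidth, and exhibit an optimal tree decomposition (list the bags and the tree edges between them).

Treewidth 2.
One such decomposition:
Bags: B1 = {a, b, c}  B2 = {b, c, d}
Tree: B1–B2

Every bag has size at most 3, so the width is 3 − 1 = 2 and tw(G) ≤ 2. For the lower bound, the 3 vertices {b, c, d} are pairwise adjacent, and any tree decomposition puts a clique entirely inside one bag — forcing width ≥ 2. Combining the bounds, tw(G) = 2.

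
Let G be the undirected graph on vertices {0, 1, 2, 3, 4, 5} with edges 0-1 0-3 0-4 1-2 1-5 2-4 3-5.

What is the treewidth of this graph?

A width-2 tree decomposition is:
Bags: B1 = {1, 2, 4}  B2 = {0, 1, 4}  B3 = {0, 1, 5}  B4 = {0, 3, 5}
Tree: B1–B2, B2–B3, B3–B4
Each bag holds 3 vertices, so the decomposition has width 2, which upper-bounds the treewidth. Since 2–4–0–1–2 is a cycle in G, G is not acyclic. Forests are exactly the graphs of treewidth ≤ 1, so tw(G) ≥ 2. Combining the bounds, tw(G) = 2.

2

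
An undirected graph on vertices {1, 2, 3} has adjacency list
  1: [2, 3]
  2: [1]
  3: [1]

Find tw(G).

1

A width-1 tree decomposition is:
Bags: B1 = {1, 2}  B2 = {1, 3}
Tree: B1–B2
Every bag has size at most 2, so the width is 2 − 1 = 1 and tw(G) ≤ 1. Since G has at least one edge (e.g. 2–1), it is not an edgeless graph, so tw(G) ≥ 1. The upper and lower bounds meet at 1, so that is the treewidth.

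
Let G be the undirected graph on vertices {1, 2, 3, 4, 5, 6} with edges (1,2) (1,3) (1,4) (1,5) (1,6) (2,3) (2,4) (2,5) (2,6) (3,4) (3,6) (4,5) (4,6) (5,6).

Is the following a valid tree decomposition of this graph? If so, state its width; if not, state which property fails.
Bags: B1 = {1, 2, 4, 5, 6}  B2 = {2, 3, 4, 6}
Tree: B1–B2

A tree decomposition must satisfy three properties: every vertex lies in some bag; for every edge, both endpoints lie together in some bag; and for every vertex, the bags containing it form a connected subtree. Here edge (1,3) lies in no bag, so the decomposition is invalid.

No — edge (1,3) lies in no bag.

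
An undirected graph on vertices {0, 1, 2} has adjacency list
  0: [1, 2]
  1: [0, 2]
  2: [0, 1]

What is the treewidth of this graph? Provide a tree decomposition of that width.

Treewidth 2.
One optimal decomposition is:
Bags: B1 = {0, 1, 2}
Tree: (single bag)

A single bag containing all 3 vertices is trivially a valid decomposition of width 2. Conversely, {0, 1, 2} is a clique of size 3, and the vertices of any clique must share a bag in every tree decomposition; so some bag has ≥ 3 vertices and tw(G) ≥ 2. Combining the bounds, tw(G) = 2.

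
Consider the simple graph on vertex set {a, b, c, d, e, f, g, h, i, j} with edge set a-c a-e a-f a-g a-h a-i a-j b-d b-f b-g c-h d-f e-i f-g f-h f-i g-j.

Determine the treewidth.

2

A width-2 tree decomposition is:
Bags: B1 = {a, f, g}  B2 = {a, f, h}  B3 = {b, f, g}  B4 = {a, g, j}  B5 = {b, d, f}  B6 = {a, f, i}  B7 = {a, c, h}  B8 = {a, e, i}
Tree: B1–B2, B1–B3, B1–B4, B3–B5, B2–B6, B2–B7, B6–B8
Each bag holds 3 vertices, so the decomposition has width 2, which upper-bounds the treewidth. Conversely, {b, d, f} is a clique of size 3, and the vertices of any clique must share a bag in every tree decomposition; so some bag has ≥ 3 vertices and tw(G) ≥ 2. The upper and lower bounds meet at 2, so that is the treewidth.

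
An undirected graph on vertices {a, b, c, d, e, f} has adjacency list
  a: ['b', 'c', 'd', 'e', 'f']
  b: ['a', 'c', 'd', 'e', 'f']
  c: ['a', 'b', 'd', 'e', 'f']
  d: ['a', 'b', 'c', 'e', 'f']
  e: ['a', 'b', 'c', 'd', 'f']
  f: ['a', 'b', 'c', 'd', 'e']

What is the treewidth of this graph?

5

A width-5 tree decomposition is:
Bags: B1 = {a, b, c, d, e, f}
Tree: (single bag)
A single bag containing all 6 vertices is trivially a valid decomposition of width 5. For the lower bound, the 6 vertices {a, b, c, d, e, f} are pairwise adjacent, and any tree decomposition puts a clique entirely inside one bag — forcing width ≥ 5. Hence tw(G) = 5 exactly.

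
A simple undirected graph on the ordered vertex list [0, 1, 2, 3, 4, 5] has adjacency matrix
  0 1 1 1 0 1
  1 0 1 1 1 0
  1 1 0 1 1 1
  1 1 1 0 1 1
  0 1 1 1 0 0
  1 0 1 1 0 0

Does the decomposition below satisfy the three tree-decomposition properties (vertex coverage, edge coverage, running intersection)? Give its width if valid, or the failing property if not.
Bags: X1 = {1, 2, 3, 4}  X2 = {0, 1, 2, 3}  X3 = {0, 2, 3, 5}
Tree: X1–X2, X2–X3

Every vertex of G appears in some bag (union = {0, 1, 2, 3, 4, 5}); every edge is covered by a bag; and for each vertex v the set of bags containing v is connected in the bag tree. The decomposition is therefore valid. The largest bag has 4 vertices, so the width is 3.

Yes; width 3.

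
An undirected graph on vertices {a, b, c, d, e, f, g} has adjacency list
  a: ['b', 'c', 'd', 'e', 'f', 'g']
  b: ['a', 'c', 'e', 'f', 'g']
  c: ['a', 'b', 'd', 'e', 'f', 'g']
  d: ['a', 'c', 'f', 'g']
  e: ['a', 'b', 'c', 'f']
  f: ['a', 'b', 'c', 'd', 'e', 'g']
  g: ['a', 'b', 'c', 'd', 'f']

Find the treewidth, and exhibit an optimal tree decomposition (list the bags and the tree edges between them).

Treewidth 4.
One optimal decomposition is:
Bags: B1 = {a, c, d, f, g}  B2 = {a, b, c, f, g}  B3 = {a, b, c, e, f}
Tree: B1–B2, B2–B3

The largest bag has 5 vertices, giving width 4; this decomposition certifies tw(G) ≤ 4. On the other hand G contains the 5-clique {a, c, d, f, g}. A clique must lie in a single bag of any decomposition, so no decomposition can have width below 4. Combining the bounds, tw(G) = 4.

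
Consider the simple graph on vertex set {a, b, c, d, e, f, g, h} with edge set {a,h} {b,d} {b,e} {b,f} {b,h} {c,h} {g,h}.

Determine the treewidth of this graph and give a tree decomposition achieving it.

Each bag holds 2 vertices, so the decomposition has width 1, which upper-bounds the treewidth. Any graph with an edge has treewidth ≥ 1, and G has the edge b–h. Combining the bounds, tw(G) = 1.

Treewidth 1.
One optimal decomposition is:
Bags: B1 = {b, h}  B2 = {b, f}  B3 = {b, e}  B4 = {g, h}  B5 = {b, d}  B6 = {a, h}  B7 = {c, h}
Tree: B1–B2, B2–B3, B1–B4, B1–B5, B1–B6, B1–B7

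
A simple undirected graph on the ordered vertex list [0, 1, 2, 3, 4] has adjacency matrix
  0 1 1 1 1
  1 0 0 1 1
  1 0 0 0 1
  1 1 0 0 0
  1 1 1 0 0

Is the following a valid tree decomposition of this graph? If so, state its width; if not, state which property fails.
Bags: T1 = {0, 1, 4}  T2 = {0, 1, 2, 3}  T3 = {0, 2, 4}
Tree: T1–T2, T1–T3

A tree decomposition must satisfy three properties: every vertex lies in some bag; for every edge, both endpoints lie together in some bag; and for every vertex, the bags containing it form a connected subtree. Here bags containing vertex 2 are not connected in the tree, so the decomposition is invalid.

No — bags containing vertex 2 are not connected in the tree.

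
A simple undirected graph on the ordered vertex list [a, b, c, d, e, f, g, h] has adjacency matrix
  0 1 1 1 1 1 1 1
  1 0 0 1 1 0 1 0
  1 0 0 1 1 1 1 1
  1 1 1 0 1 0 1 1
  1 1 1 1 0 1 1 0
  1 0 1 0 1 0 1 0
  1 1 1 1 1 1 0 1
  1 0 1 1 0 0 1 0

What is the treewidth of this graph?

4

A width-4 tree decomposition is:
Bags: B1 = {a, c, d, e, g}  B2 = {a, b, d, e, g}  B3 = {a, c, d, g, h}  B4 = {a, c, e, f, g}
Tree: B1–B2, B1–B3, B1–B4
Each bag holds 5 vertices, so the decomposition has width 4, which upper-bounds the treewidth. Conversely, {a, c, d, e, g} is a clique of size 5, and the vertices of any clique must share a bag in every tree decomposition; so some bag has ≥ 5 vertices and tw(G) ≥ 4. Therefore the treewidth is 4.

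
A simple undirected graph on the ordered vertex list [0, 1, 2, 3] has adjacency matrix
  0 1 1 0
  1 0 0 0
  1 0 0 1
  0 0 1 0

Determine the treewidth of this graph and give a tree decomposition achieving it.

The largest bag has 2 vertices, giving width 1; this decomposition certifies tw(G) ≤ 1. Since G has at least one edge (e.g. 3–2), it is not an edgeless graph, so tw(G) ≥ 1. The upper and lower bounds meet at 1, so that is the treewidth.

Treewidth 1.
Bags: B1 = {2, 3}  B2 = {0, 2}  B3 = {0, 1}
Tree: B1–B2, B2–B3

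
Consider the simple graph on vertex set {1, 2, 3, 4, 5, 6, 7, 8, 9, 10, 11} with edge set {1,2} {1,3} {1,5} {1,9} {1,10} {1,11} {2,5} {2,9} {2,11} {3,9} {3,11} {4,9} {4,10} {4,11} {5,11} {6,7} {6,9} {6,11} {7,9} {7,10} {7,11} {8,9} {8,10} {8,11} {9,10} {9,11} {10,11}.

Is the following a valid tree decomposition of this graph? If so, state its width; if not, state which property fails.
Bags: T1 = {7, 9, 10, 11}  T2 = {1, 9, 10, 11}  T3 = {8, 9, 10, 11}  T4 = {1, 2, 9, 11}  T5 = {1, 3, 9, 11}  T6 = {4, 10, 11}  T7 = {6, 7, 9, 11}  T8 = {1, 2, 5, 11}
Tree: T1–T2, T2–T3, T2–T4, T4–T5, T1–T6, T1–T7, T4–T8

A tree decomposition must satisfy three properties: every vertex lies in some bag; for every edge, both endpoints lie together in some bag; and for every vertex, the bags containing it form a connected subtree. Here edge (9,4) lies in no bag, so the decomposition is invalid.

No — edge (9,4) lies in no bag.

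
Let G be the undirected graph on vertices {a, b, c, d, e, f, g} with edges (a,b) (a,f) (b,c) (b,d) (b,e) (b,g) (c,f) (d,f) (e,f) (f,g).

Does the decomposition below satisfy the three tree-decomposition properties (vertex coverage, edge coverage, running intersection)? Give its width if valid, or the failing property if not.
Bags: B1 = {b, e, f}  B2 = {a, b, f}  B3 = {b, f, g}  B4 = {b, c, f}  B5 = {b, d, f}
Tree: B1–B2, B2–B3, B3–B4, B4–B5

Vertex coverage: the bags together contain {a, b, c, d, e, f, g}, the full vertex set. Edge coverage: each edge of G has both endpoints in at least one bag. Running intersection: for every vertex, the bags containing it form a connected subtree. All three properties hold, so this is a valid tree decomposition of width max|bag| − 1 = 2, and hence tw(G) ≤ 2.

Yes; width 2.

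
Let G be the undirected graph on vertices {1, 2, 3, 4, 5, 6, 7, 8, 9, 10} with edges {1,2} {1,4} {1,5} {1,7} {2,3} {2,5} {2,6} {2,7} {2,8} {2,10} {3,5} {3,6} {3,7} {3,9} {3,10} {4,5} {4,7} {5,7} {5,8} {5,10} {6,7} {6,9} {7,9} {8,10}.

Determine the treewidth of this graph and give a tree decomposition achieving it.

The largest bag has 4 vertices, giving width 3; this decomposition certifies tw(G) ≤ 3. For the lower bound, the 4 vertices {3, 6, 7, 9} are pairwise adjacent, and any tree decomposition puts a clique entirely inside one bag — forcing width ≥ 3. Hence tw(G) = 3 exactly.

Treewidth 3.
Bags: B1 = {2, 3, 5, 7}  B2 = {2, 3, 6, 7}  B3 = {2, 3, 5, 10}  B4 = {3, 6, 7, 9}  B5 = {1, 2, 5, 7}  B6 = {2, 5, 8, 10}  B7 = {1, 4, 5, 7}
Tree: B1–B2, B1–B3, B2–B4, B1–B5, B3–B6, B5–B7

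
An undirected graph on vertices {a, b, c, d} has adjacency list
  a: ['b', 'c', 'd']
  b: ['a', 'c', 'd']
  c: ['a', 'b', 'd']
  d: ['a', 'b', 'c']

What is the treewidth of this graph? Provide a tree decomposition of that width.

Treewidth 3.
One such decomposition:
Bags: B1 = {a, b, c, d}
Tree: (single bag)

A single bag containing all 4 vertices is trivially a valid decomposition of width 3. On the other hand G contains the 4-clique {a, b, c, d}. A clique must lie in a single bag of any decomposition, so no decomposition can have width below 3. Therefore the treewidth is 3.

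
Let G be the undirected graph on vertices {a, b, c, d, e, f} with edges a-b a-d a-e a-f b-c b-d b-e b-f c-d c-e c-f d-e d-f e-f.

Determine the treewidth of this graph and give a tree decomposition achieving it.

Treewidth 4.
One such decomposition:
Bags: B1 = {b, c, d, e, f}  B2 = {a, b, d, e, f}
Tree: B1–B2

The largest bag has 5 vertices, giving width 4; this decomposition certifies tw(G) ≤ 4. Conversely, {b, c, d, e, f} is a clique of size 5, and the vertices of any clique must share a bag in every tree decomposition; so some bag has ≥ 5 vertices and tw(G) ≥ 4. Hence tw(G) = 4 exactly.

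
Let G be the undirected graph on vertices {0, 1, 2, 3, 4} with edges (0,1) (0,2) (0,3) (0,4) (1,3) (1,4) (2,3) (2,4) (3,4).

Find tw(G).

A width-3 tree decomposition is:
Bags: B1 = {0, 1, 3, 4}  B2 = {0, 2, 3, 4}
Tree: B1–B2
Each bag holds 4 vertices, so the decomposition has width 3, which upper-bounds the treewidth. On the other hand G contains the 4-clique {0, 1, 3, 4}. A clique must lie in a single bag of any decomposition, so no decomposition can have width below 3. Hence tw(G) = 3 exactly.

3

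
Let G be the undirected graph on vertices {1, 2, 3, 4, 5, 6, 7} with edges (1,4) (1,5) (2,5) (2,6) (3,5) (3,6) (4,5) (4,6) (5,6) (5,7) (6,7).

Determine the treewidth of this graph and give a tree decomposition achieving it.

Each bag holds 3 vertices, so the decomposition has width 2, which upper-bounds the treewidth. For the lower bound, the 3 vertices {1, 4, 5} are pairwise adjacent, and any tree decomposition puts a clique entirely inside one bag — forcing width ≥ 2. Hence tw(G) = 2 exactly.

Treewidth 2.
Bags: B1 = {3, 5, 6}  B2 = {4, 5, 6}  B3 = {1, 4, 5}  B4 = {5, 6, 7}  B5 = {2, 5, 6}
Tree: B1–B2, B2–B3, B1–B4, B2–B5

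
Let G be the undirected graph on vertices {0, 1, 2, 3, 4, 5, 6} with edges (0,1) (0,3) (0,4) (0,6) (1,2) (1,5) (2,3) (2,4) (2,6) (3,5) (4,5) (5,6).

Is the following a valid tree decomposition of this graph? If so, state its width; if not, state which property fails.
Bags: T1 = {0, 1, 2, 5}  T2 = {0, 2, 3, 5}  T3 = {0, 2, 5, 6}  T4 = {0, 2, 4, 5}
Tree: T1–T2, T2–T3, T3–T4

Yes; width 3.

Every vertex of G appears in some bag (union = {0, 1, 2, 3, 4, 5, 6}); every edge is covered by a bag; and for each vertex v the set of bags containing v is connected in the bag tree. The decomposition is therefore valid. The largest bag has 4 vertices, so the width is 3.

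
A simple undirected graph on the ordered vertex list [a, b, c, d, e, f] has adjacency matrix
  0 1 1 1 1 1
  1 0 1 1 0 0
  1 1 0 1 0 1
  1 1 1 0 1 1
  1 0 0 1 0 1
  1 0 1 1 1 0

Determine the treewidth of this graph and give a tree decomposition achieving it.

Each bag holds 4 vertices, so the decomposition has width 3, which upper-bounds the treewidth. On the other hand G contains the 4-clique {a, d, e, f}. A clique must lie in a single bag of any decomposition, so no decomposition can have width below 3. Combining the bounds, tw(G) = 3.

Treewidth 3.
One such decomposition:
Bags: B1 = {a, b, c, d}  B2 = {a, c, d, f}  B3 = {a, d, e, f}
Tree: B1–B2, B2–B3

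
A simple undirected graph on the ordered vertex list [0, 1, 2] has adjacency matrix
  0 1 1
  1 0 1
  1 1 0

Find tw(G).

2

A width-2 tree decomposition is:
Bags: B1 = {0, 1, 2}
Tree: (single bag)
With just one bag of size 3, the width is 3 − 1 = 2, so tw(G) ≤ 2. On the other hand G contains the 3-clique {0, 1, 2}. A clique must lie in a single bag of any decomposition, so no decomposition can have width below 2. Hence tw(G) = 2 exactly.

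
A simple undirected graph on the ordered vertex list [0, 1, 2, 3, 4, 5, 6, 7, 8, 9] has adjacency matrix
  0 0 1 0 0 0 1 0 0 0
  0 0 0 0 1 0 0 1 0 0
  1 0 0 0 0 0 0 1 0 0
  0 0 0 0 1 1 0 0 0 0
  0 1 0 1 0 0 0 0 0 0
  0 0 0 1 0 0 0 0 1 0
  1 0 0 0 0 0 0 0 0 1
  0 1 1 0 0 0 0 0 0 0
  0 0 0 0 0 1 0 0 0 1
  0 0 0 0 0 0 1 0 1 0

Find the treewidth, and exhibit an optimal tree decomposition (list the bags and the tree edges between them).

Treewidth 2.
One optimal decomposition is:
Bags: B1 = {0, 2, 6}  B2 = {2, 6, 9}  B3 = {2, 8, 9}  B4 = {2, 5, 8}  B5 = {2, 3, 5}  B6 = {2, 3, 4}  B7 = {1, 2, 4}  B8 = {1, 2, 7}
Tree: B1–B2, B2–B3, B3–B4, B4–B5, B5–B6, B6–B7, B7–B8

Each bag holds 3 vertices, so the decomposition has width 2, which upper-bounds the treewidth. For the lower bound, G contains the cycle 2–0–6–9–8–5–3–4–1–7–2, so G is not a forest; only forests have treewidth ≤ 1, hence tw(G) ≥ 2. The upper and lower bounds meet at 2, so that is the treewidth.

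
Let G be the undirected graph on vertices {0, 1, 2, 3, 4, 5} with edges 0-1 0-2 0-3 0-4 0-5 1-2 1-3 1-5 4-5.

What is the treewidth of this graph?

A width-2 tree decomposition is:
Bags: B1 = {0, 1, 5}  B2 = {0, 1, 2}  B3 = {0, 1, 3}  B4 = {0, 4, 5}
Tree: B1–B2, B1–B3, B1–B4
The largest bag has 3 vertices, giving width 2; this decomposition certifies tw(G) ≤ 2. On the other hand G contains the 3-clique {0, 1, 2}. A clique must lie in a single bag of any decomposition, so no decomposition can have width below 2. Hence tw(G) = 2 exactly.

2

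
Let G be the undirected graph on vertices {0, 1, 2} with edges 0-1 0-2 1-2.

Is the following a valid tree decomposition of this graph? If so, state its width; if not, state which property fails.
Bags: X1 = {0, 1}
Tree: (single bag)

No — vertex 2 appears in no bag.

A tree decomposition must satisfy three properties: every vertex lies in some bag; for every edge, both endpoints lie together in some bag; and for every vertex, the bags containing it form a connected subtree. Here vertex 2 appears in no bag, so the decomposition is invalid.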